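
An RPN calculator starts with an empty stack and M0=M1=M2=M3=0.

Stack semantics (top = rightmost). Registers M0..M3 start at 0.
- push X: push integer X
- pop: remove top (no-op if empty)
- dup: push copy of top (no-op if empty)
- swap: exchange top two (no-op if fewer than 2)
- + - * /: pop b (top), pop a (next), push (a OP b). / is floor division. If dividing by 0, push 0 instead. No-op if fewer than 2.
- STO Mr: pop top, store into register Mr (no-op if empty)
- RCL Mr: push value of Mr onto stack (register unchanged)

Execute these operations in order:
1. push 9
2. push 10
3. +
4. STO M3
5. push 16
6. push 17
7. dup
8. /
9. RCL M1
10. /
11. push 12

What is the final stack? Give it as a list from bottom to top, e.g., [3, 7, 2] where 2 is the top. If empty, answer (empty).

Answer: [16, 0, 12]

Derivation:
After op 1 (push 9): stack=[9] mem=[0,0,0,0]
After op 2 (push 10): stack=[9,10] mem=[0,0,0,0]
After op 3 (+): stack=[19] mem=[0,0,0,0]
After op 4 (STO M3): stack=[empty] mem=[0,0,0,19]
After op 5 (push 16): stack=[16] mem=[0,0,0,19]
After op 6 (push 17): stack=[16,17] mem=[0,0,0,19]
After op 7 (dup): stack=[16,17,17] mem=[0,0,0,19]
After op 8 (/): stack=[16,1] mem=[0,0,0,19]
After op 9 (RCL M1): stack=[16,1,0] mem=[0,0,0,19]
After op 10 (/): stack=[16,0] mem=[0,0,0,19]
After op 11 (push 12): stack=[16,0,12] mem=[0,0,0,19]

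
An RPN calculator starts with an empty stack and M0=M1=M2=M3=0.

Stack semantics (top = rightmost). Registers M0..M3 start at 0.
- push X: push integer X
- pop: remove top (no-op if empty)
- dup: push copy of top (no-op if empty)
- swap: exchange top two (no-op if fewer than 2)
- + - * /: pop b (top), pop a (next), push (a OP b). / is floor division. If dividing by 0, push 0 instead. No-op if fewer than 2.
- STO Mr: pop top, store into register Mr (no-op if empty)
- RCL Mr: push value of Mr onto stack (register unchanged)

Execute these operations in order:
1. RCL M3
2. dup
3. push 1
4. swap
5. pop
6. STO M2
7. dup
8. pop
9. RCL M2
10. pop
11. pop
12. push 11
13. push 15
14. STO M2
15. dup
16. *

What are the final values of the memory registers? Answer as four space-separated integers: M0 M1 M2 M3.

Answer: 0 0 15 0

Derivation:
After op 1 (RCL M3): stack=[0] mem=[0,0,0,0]
After op 2 (dup): stack=[0,0] mem=[0,0,0,0]
After op 3 (push 1): stack=[0,0,1] mem=[0,0,0,0]
After op 4 (swap): stack=[0,1,0] mem=[0,0,0,0]
After op 5 (pop): stack=[0,1] mem=[0,0,0,0]
After op 6 (STO M2): stack=[0] mem=[0,0,1,0]
After op 7 (dup): stack=[0,0] mem=[0,0,1,0]
After op 8 (pop): stack=[0] mem=[0,0,1,0]
After op 9 (RCL M2): stack=[0,1] mem=[0,0,1,0]
After op 10 (pop): stack=[0] mem=[0,0,1,0]
After op 11 (pop): stack=[empty] mem=[0,0,1,0]
After op 12 (push 11): stack=[11] mem=[0,0,1,0]
After op 13 (push 15): stack=[11,15] mem=[0,0,1,0]
After op 14 (STO M2): stack=[11] mem=[0,0,15,0]
After op 15 (dup): stack=[11,11] mem=[0,0,15,0]
After op 16 (*): stack=[121] mem=[0,0,15,0]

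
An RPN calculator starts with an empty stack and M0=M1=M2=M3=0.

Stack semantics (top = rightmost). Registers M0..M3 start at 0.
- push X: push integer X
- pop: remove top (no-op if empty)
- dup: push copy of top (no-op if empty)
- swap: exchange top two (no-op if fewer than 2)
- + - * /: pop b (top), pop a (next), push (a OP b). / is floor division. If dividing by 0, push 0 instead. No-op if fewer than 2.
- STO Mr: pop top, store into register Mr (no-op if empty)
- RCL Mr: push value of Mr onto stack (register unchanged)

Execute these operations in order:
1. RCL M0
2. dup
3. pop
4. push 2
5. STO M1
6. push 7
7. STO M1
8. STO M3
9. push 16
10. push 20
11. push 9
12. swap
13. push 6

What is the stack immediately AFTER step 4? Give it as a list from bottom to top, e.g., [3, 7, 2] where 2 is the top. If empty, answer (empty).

After op 1 (RCL M0): stack=[0] mem=[0,0,0,0]
After op 2 (dup): stack=[0,0] mem=[0,0,0,0]
After op 3 (pop): stack=[0] mem=[0,0,0,0]
After op 4 (push 2): stack=[0,2] mem=[0,0,0,0]

[0, 2]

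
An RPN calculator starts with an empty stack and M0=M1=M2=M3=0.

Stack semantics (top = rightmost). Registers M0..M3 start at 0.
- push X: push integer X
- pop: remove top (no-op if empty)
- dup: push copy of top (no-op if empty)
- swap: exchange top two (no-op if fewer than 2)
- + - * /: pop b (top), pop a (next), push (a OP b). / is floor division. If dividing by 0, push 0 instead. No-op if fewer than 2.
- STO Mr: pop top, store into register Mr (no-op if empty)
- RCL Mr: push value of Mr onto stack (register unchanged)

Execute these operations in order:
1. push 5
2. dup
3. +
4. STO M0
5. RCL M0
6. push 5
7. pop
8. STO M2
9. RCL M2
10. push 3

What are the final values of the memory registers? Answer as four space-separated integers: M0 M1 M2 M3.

Answer: 10 0 10 0

Derivation:
After op 1 (push 5): stack=[5] mem=[0,0,0,0]
After op 2 (dup): stack=[5,5] mem=[0,0,0,0]
After op 3 (+): stack=[10] mem=[0,0,0,0]
After op 4 (STO M0): stack=[empty] mem=[10,0,0,0]
After op 5 (RCL M0): stack=[10] mem=[10,0,0,0]
After op 6 (push 5): stack=[10,5] mem=[10,0,0,0]
After op 7 (pop): stack=[10] mem=[10,0,0,0]
After op 8 (STO M2): stack=[empty] mem=[10,0,10,0]
After op 9 (RCL M2): stack=[10] mem=[10,0,10,0]
After op 10 (push 3): stack=[10,3] mem=[10,0,10,0]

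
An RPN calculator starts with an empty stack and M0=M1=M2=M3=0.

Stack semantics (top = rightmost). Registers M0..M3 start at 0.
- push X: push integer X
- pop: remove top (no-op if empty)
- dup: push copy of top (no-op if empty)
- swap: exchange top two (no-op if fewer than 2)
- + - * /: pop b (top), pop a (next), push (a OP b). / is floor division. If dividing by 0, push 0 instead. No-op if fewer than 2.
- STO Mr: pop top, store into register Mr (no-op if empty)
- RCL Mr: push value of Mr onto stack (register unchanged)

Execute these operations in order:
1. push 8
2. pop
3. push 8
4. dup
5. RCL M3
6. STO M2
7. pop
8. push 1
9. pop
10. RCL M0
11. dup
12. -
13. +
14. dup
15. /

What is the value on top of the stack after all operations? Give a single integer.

After op 1 (push 8): stack=[8] mem=[0,0,0,0]
After op 2 (pop): stack=[empty] mem=[0,0,0,0]
After op 3 (push 8): stack=[8] mem=[0,0,0,0]
After op 4 (dup): stack=[8,8] mem=[0,0,0,0]
After op 5 (RCL M3): stack=[8,8,0] mem=[0,0,0,0]
After op 6 (STO M2): stack=[8,8] mem=[0,0,0,0]
After op 7 (pop): stack=[8] mem=[0,0,0,0]
After op 8 (push 1): stack=[8,1] mem=[0,0,0,0]
After op 9 (pop): stack=[8] mem=[0,0,0,0]
After op 10 (RCL M0): stack=[8,0] mem=[0,0,0,0]
After op 11 (dup): stack=[8,0,0] mem=[0,0,0,0]
After op 12 (-): stack=[8,0] mem=[0,0,0,0]
After op 13 (+): stack=[8] mem=[0,0,0,0]
After op 14 (dup): stack=[8,8] mem=[0,0,0,0]
After op 15 (/): stack=[1] mem=[0,0,0,0]

Answer: 1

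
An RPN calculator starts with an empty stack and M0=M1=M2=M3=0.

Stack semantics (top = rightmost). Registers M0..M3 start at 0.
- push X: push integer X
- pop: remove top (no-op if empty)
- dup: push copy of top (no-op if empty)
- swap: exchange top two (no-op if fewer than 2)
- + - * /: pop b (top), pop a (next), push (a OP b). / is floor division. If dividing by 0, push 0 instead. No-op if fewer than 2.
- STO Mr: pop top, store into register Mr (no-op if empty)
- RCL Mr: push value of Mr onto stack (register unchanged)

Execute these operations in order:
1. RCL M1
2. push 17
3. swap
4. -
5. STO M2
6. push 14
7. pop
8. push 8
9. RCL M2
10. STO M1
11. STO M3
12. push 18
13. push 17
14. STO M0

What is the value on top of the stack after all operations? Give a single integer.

After op 1 (RCL M1): stack=[0] mem=[0,0,0,0]
After op 2 (push 17): stack=[0,17] mem=[0,0,0,0]
After op 3 (swap): stack=[17,0] mem=[0,0,0,0]
After op 4 (-): stack=[17] mem=[0,0,0,0]
After op 5 (STO M2): stack=[empty] mem=[0,0,17,0]
After op 6 (push 14): stack=[14] mem=[0,0,17,0]
After op 7 (pop): stack=[empty] mem=[0,0,17,0]
After op 8 (push 8): stack=[8] mem=[0,0,17,0]
After op 9 (RCL M2): stack=[8,17] mem=[0,0,17,0]
After op 10 (STO M1): stack=[8] mem=[0,17,17,0]
After op 11 (STO M3): stack=[empty] mem=[0,17,17,8]
After op 12 (push 18): stack=[18] mem=[0,17,17,8]
After op 13 (push 17): stack=[18,17] mem=[0,17,17,8]
After op 14 (STO M0): stack=[18] mem=[17,17,17,8]

Answer: 18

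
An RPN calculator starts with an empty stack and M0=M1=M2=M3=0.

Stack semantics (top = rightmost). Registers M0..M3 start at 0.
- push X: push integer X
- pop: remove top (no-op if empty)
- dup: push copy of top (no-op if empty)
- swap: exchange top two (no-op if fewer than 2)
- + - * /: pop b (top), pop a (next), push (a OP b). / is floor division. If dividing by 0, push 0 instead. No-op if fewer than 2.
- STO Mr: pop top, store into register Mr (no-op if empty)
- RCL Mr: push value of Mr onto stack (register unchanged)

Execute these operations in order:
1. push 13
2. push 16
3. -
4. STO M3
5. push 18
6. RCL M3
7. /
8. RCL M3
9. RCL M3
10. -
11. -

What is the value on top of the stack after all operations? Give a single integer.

Answer: -6

Derivation:
After op 1 (push 13): stack=[13] mem=[0,0,0,0]
After op 2 (push 16): stack=[13,16] mem=[0,0,0,0]
After op 3 (-): stack=[-3] mem=[0,0,0,0]
After op 4 (STO M3): stack=[empty] mem=[0,0,0,-3]
After op 5 (push 18): stack=[18] mem=[0,0,0,-3]
After op 6 (RCL M3): stack=[18,-3] mem=[0,0,0,-3]
After op 7 (/): stack=[-6] mem=[0,0,0,-3]
After op 8 (RCL M3): stack=[-6,-3] mem=[0,0,0,-3]
After op 9 (RCL M3): stack=[-6,-3,-3] mem=[0,0,0,-3]
After op 10 (-): stack=[-6,0] mem=[0,0,0,-3]
After op 11 (-): stack=[-6] mem=[0,0,0,-3]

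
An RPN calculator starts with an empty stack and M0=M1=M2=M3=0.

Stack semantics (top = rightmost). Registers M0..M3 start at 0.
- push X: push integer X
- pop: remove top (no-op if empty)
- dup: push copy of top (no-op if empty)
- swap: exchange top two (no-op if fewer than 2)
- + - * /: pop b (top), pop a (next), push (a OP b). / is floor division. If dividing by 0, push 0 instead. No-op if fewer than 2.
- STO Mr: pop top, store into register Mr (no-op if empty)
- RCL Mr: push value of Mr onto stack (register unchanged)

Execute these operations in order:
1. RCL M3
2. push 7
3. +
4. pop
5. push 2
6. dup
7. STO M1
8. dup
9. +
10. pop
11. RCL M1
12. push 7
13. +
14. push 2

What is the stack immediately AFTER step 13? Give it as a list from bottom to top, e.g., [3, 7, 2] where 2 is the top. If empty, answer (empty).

After op 1 (RCL M3): stack=[0] mem=[0,0,0,0]
After op 2 (push 7): stack=[0,7] mem=[0,0,0,0]
After op 3 (+): stack=[7] mem=[0,0,0,0]
After op 4 (pop): stack=[empty] mem=[0,0,0,0]
After op 5 (push 2): stack=[2] mem=[0,0,0,0]
After op 6 (dup): stack=[2,2] mem=[0,0,0,0]
After op 7 (STO M1): stack=[2] mem=[0,2,0,0]
After op 8 (dup): stack=[2,2] mem=[0,2,0,0]
After op 9 (+): stack=[4] mem=[0,2,0,0]
After op 10 (pop): stack=[empty] mem=[0,2,0,0]
After op 11 (RCL M1): stack=[2] mem=[0,2,0,0]
After op 12 (push 7): stack=[2,7] mem=[0,2,0,0]
After op 13 (+): stack=[9] mem=[0,2,0,0]

[9]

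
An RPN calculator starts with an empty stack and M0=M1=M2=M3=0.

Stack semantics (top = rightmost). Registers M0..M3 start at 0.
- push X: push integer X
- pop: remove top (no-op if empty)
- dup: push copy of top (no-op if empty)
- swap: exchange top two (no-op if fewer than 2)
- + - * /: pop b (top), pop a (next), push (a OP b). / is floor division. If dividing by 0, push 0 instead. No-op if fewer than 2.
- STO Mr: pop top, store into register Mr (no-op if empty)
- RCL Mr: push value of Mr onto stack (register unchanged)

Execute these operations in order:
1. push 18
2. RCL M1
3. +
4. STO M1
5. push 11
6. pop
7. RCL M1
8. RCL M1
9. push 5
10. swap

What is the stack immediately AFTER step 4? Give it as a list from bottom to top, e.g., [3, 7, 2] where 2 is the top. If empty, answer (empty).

After op 1 (push 18): stack=[18] mem=[0,0,0,0]
After op 2 (RCL M1): stack=[18,0] mem=[0,0,0,0]
After op 3 (+): stack=[18] mem=[0,0,0,0]
After op 4 (STO M1): stack=[empty] mem=[0,18,0,0]

(empty)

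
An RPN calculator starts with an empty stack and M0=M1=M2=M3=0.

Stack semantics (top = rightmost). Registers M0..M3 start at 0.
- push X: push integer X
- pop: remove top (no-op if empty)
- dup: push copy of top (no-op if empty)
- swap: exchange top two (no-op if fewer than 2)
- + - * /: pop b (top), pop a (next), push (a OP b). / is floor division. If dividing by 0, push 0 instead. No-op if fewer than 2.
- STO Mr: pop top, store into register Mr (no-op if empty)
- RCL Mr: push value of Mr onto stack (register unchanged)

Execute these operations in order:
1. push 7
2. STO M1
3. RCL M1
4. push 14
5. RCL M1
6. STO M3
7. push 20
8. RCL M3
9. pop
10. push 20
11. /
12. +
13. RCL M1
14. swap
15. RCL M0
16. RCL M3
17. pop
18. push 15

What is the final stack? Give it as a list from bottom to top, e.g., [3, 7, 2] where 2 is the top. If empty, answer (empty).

Answer: [7, 7, 15, 0, 15]

Derivation:
After op 1 (push 7): stack=[7] mem=[0,0,0,0]
After op 2 (STO M1): stack=[empty] mem=[0,7,0,0]
After op 3 (RCL M1): stack=[7] mem=[0,7,0,0]
After op 4 (push 14): stack=[7,14] mem=[0,7,0,0]
After op 5 (RCL M1): stack=[7,14,7] mem=[0,7,0,0]
After op 6 (STO M3): stack=[7,14] mem=[0,7,0,7]
After op 7 (push 20): stack=[7,14,20] mem=[0,7,0,7]
After op 8 (RCL M3): stack=[7,14,20,7] mem=[0,7,0,7]
After op 9 (pop): stack=[7,14,20] mem=[0,7,0,7]
After op 10 (push 20): stack=[7,14,20,20] mem=[0,7,0,7]
After op 11 (/): stack=[7,14,1] mem=[0,7,0,7]
After op 12 (+): stack=[7,15] mem=[0,7,0,7]
After op 13 (RCL M1): stack=[7,15,7] mem=[0,7,0,7]
After op 14 (swap): stack=[7,7,15] mem=[0,7,0,7]
After op 15 (RCL M0): stack=[7,7,15,0] mem=[0,7,0,7]
After op 16 (RCL M3): stack=[7,7,15,0,7] mem=[0,7,0,7]
After op 17 (pop): stack=[7,7,15,0] mem=[0,7,0,7]
After op 18 (push 15): stack=[7,7,15,0,15] mem=[0,7,0,7]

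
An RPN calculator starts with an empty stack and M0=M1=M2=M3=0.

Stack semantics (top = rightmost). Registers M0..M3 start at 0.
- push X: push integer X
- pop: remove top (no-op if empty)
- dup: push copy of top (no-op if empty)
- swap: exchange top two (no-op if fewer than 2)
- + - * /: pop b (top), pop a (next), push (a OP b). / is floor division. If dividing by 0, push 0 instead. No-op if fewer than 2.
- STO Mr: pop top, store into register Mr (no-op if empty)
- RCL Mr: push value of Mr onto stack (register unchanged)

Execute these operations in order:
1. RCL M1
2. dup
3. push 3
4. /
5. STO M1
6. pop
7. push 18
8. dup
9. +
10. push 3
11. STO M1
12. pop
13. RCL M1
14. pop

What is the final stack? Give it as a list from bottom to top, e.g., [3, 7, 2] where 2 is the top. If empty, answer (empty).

Answer: (empty)

Derivation:
After op 1 (RCL M1): stack=[0] mem=[0,0,0,0]
After op 2 (dup): stack=[0,0] mem=[0,0,0,0]
After op 3 (push 3): stack=[0,0,3] mem=[0,0,0,0]
After op 4 (/): stack=[0,0] mem=[0,0,0,0]
After op 5 (STO M1): stack=[0] mem=[0,0,0,0]
After op 6 (pop): stack=[empty] mem=[0,0,0,0]
After op 7 (push 18): stack=[18] mem=[0,0,0,0]
After op 8 (dup): stack=[18,18] mem=[0,0,0,0]
After op 9 (+): stack=[36] mem=[0,0,0,0]
After op 10 (push 3): stack=[36,3] mem=[0,0,0,0]
After op 11 (STO M1): stack=[36] mem=[0,3,0,0]
After op 12 (pop): stack=[empty] mem=[0,3,0,0]
After op 13 (RCL M1): stack=[3] mem=[0,3,0,0]
After op 14 (pop): stack=[empty] mem=[0,3,0,0]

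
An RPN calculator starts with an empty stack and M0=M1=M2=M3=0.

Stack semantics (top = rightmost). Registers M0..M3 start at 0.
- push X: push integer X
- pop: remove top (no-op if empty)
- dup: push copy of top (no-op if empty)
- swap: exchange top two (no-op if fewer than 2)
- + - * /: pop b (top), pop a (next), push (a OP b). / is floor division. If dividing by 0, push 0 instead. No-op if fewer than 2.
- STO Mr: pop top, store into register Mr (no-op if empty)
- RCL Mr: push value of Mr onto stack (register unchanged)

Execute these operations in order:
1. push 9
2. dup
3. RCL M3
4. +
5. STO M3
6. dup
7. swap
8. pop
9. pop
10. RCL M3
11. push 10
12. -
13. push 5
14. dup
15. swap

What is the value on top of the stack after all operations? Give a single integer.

Answer: 5

Derivation:
After op 1 (push 9): stack=[9] mem=[0,0,0,0]
After op 2 (dup): stack=[9,9] mem=[0,0,0,0]
After op 3 (RCL M3): stack=[9,9,0] mem=[0,0,0,0]
After op 4 (+): stack=[9,9] mem=[0,0,0,0]
After op 5 (STO M3): stack=[9] mem=[0,0,0,9]
After op 6 (dup): stack=[9,9] mem=[0,0,0,9]
After op 7 (swap): stack=[9,9] mem=[0,0,0,9]
After op 8 (pop): stack=[9] mem=[0,0,0,9]
After op 9 (pop): stack=[empty] mem=[0,0,0,9]
After op 10 (RCL M3): stack=[9] mem=[0,0,0,9]
After op 11 (push 10): stack=[9,10] mem=[0,0,0,9]
After op 12 (-): stack=[-1] mem=[0,0,0,9]
After op 13 (push 5): stack=[-1,5] mem=[0,0,0,9]
After op 14 (dup): stack=[-1,5,5] mem=[0,0,0,9]
After op 15 (swap): stack=[-1,5,5] mem=[0,0,0,9]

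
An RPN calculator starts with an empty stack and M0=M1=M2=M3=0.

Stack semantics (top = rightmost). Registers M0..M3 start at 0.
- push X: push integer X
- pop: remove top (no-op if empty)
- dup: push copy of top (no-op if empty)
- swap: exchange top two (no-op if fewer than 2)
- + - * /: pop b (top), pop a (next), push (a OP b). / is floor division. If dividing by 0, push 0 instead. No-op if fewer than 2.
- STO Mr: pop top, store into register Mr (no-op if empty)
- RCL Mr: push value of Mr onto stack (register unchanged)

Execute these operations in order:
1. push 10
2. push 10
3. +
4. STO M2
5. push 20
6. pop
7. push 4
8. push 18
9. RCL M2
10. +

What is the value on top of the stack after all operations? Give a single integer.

After op 1 (push 10): stack=[10] mem=[0,0,0,0]
After op 2 (push 10): stack=[10,10] mem=[0,0,0,0]
After op 3 (+): stack=[20] mem=[0,0,0,0]
After op 4 (STO M2): stack=[empty] mem=[0,0,20,0]
After op 5 (push 20): stack=[20] mem=[0,0,20,0]
After op 6 (pop): stack=[empty] mem=[0,0,20,0]
After op 7 (push 4): stack=[4] mem=[0,0,20,0]
After op 8 (push 18): stack=[4,18] mem=[0,0,20,0]
After op 9 (RCL M2): stack=[4,18,20] mem=[0,0,20,0]
After op 10 (+): stack=[4,38] mem=[0,0,20,0]

Answer: 38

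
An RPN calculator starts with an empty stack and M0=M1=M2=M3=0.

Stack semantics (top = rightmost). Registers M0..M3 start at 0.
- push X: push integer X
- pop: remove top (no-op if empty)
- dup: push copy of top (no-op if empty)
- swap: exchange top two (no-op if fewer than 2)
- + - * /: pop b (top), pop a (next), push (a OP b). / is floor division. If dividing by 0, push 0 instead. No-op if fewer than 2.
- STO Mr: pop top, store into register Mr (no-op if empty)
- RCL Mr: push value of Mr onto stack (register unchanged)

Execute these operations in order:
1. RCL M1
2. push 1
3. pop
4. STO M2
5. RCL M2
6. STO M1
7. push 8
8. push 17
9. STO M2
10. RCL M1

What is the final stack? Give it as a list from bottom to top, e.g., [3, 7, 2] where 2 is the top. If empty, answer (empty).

Answer: [8, 0]

Derivation:
After op 1 (RCL M1): stack=[0] mem=[0,0,0,0]
After op 2 (push 1): stack=[0,1] mem=[0,0,0,0]
After op 3 (pop): stack=[0] mem=[0,0,0,0]
After op 4 (STO M2): stack=[empty] mem=[0,0,0,0]
After op 5 (RCL M2): stack=[0] mem=[0,0,0,0]
After op 6 (STO M1): stack=[empty] mem=[0,0,0,0]
After op 7 (push 8): stack=[8] mem=[0,0,0,0]
After op 8 (push 17): stack=[8,17] mem=[0,0,0,0]
After op 9 (STO M2): stack=[8] mem=[0,0,17,0]
After op 10 (RCL M1): stack=[8,0] mem=[0,0,17,0]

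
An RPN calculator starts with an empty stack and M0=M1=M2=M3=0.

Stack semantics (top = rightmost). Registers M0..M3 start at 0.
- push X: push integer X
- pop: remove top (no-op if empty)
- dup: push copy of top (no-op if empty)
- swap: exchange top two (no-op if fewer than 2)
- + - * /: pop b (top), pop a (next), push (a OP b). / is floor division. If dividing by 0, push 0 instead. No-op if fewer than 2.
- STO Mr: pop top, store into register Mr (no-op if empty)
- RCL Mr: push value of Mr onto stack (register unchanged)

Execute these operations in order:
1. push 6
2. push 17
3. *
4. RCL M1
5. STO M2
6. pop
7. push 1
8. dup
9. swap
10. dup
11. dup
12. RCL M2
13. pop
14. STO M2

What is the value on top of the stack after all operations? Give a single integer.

Answer: 1

Derivation:
After op 1 (push 6): stack=[6] mem=[0,0,0,0]
After op 2 (push 17): stack=[6,17] mem=[0,0,0,0]
After op 3 (*): stack=[102] mem=[0,0,0,0]
After op 4 (RCL M1): stack=[102,0] mem=[0,0,0,0]
After op 5 (STO M2): stack=[102] mem=[0,0,0,0]
After op 6 (pop): stack=[empty] mem=[0,0,0,0]
After op 7 (push 1): stack=[1] mem=[0,0,0,0]
After op 8 (dup): stack=[1,1] mem=[0,0,0,0]
After op 9 (swap): stack=[1,1] mem=[0,0,0,0]
After op 10 (dup): stack=[1,1,1] mem=[0,0,0,0]
After op 11 (dup): stack=[1,1,1,1] mem=[0,0,0,0]
After op 12 (RCL M2): stack=[1,1,1,1,0] mem=[0,0,0,0]
After op 13 (pop): stack=[1,1,1,1] mem=[0,0,0,0]
After op 14 (STO M2): stack=[1,1,1] mem=[0,0,1,0]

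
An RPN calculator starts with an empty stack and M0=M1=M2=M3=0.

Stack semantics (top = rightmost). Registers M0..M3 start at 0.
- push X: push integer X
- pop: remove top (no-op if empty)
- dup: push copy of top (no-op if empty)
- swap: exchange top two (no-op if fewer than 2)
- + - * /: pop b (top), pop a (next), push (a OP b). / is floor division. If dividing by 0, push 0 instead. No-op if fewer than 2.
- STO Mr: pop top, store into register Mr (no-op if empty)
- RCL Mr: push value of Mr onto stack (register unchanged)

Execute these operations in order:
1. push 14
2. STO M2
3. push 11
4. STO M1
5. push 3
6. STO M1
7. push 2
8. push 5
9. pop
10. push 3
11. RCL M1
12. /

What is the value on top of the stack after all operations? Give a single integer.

Answer: 1

Derivation:
After op 1 (push 14): stack=[14] mem=[0,0,0,0]
After op 2 (STO M2): stack=[empty] mem=[0,0,14,0]
After op 3 (push 11): stack=[11] mem=[0,0,14,0]
After op 4 (STO M1): stack=[empty] mem=[0,11,14,0]
After op 5 (push 3): stack=[3] mem=[0,11,14,0]
After op 6 (STO M1): stack=[empty] mem=[0,3,14,0]
After op 7 (push 2): stack=[2] mem=[0,3,14,0]
After op 8 (push 5): stack=[2,5] mem=[0,3,14,0]
After op 9 (pop): stack=[2] mem=[0,3,14,0]
After op 10 (push 3): stack=[2,3] mem=[0,3,14,0]
After op 11 (RCL M1): stack=[2,3,3] mem=[0,3,14,0]
After op 12 (/): stack=[2,1] mem=[0,3,14,0]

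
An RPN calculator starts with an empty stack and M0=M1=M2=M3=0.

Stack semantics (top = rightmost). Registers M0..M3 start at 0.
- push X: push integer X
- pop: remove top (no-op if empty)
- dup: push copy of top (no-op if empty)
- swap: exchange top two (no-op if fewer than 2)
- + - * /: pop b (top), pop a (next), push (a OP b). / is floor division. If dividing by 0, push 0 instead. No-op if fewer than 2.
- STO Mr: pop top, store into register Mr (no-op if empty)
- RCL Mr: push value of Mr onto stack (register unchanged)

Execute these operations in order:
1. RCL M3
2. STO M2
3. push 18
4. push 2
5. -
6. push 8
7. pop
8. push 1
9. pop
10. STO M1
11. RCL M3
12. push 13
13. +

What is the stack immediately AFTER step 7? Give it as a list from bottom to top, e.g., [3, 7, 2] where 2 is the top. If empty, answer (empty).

After op 1 (RCL M3): stack=[0] mem=[0,0,0,0]
After op 2 (STO M2): stack=[empty] mem=[0,0,0,0]
After op 3 (push 18): stack=[18] mem=[0,0,0,0]
After op 4 (push 2): stack=[18,2] mem=[0,0,0,0]
After op 5 (-): stack=[16] mem=[0,0,0,0]
After op 6 (push 8): stack=[16,8] mem=[0,0,0,0]
After op 7 (pop): stack=[16] mem=[0,0,0,0]

[16]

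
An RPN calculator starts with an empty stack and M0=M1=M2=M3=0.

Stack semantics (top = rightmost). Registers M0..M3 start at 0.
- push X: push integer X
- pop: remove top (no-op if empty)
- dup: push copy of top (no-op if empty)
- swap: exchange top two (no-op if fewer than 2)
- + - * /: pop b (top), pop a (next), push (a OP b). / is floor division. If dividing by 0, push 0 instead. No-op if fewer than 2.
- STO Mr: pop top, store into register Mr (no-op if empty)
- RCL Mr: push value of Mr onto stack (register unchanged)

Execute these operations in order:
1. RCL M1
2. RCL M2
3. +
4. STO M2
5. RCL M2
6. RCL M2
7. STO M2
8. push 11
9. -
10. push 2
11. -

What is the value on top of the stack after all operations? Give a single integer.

Answer: -13

Derivation:
After op 1 (RCL M1): stack=[0] mem=[0,0,0,0]
After op 2 (RCL M2): stack=[0,0] mem=[0,0,0,0]
After op 3 (+): stack=[0] mem=[0,0,0,0]
After op 4 (STO M2): stack=[empty] mem=[0,0,0,0]
After op 5 (RCL M2): stack=[0] mem=[0,0,0,0]
After op 6 (RCL M2): stack=[0,0] mem=[0,0,0,0]
After op 7 (STO M2): stack=[0] mem=[0,0,0,0]
After op 8 (push 11): stack=[0,11] mem=[0,0,0,0]
After op 9 (-): stack=[-11] mem=[0,0,0,0]
After op 10 (push 2): stack=[-11,2] mem=[0,0,0,0]
After op 11 (-): stack=[-13] mem=[0,0,0,0]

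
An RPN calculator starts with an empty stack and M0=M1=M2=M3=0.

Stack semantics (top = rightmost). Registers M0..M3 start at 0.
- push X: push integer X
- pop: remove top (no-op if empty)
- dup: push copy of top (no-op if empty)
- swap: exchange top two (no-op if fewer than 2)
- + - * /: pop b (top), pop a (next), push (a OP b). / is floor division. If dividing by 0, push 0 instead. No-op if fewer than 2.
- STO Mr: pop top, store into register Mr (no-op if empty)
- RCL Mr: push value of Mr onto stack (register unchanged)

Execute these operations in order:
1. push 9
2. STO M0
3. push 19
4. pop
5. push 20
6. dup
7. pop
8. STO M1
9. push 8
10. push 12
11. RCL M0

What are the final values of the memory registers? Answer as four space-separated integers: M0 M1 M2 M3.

After op 1 (push 9): stack=[9] mem=[0,0,0,0]
After op 2 (STO M0): stack=[empty] mem=[9,0,0,0]
After op 3 (push 19): stack=[19] mem=[9,0,0,0]
After op 4 (pop): stack=[empty] mem=[9,0,0,0]
After op 5 (push 20): stack=[20] mem=[9,0,0,0]
After op 6 (dup): stack=[20,20] mem=[9,0,0,0]
After op 7 (pop): stack=[20] mem=[9,0,0,0]
After op 8 (STO M1): stack=[empty] mem=[9,20,0,0]
After op 9 (push 8): stack=[8] mem=[9,20,0,0]
After op 10 (push 12): stack=[8,12] mem=[9,20,0,0]
After op 11 (RCL M0): stack=[8,12,9] mem=[9,20,0,0]

Answer: 9 20 0 0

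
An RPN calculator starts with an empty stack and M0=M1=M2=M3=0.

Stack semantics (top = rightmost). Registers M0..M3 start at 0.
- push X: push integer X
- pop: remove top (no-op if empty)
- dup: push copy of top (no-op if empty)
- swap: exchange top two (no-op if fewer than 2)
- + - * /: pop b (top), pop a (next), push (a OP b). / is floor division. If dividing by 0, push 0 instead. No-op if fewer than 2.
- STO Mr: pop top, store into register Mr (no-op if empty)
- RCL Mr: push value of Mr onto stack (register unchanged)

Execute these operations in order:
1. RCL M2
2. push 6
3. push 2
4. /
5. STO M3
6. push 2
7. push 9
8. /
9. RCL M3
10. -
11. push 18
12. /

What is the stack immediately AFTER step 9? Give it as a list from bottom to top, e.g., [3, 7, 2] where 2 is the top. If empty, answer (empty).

After op 1 (RCL M2): stack=[0] mem=[0,0,0,0]
After op 2 (push 6): stack=[0,6] mem=[0,0,0,0]
After op 3 (push 2): stack=[0,6,2] mem=[0,0,0,0]
After op 4 (/): stack=[0,3] mem=[0,0,0,0]
After op 5 (STO M3): stack=[0] mem=[0,0,0,3]
After op 6 (push 2): stack=[0,2] mem=[0,0,0,3]
After op 7 (push 9): stack=[0,2,9] mem=[0,0,0,3]
After op 8 (/): stack=[0,0] mem=[0,0,0,3]
After op 9 (RCL M3): stack=[0,0,3] mem=[0,0,0,3]

[0, 0, 3]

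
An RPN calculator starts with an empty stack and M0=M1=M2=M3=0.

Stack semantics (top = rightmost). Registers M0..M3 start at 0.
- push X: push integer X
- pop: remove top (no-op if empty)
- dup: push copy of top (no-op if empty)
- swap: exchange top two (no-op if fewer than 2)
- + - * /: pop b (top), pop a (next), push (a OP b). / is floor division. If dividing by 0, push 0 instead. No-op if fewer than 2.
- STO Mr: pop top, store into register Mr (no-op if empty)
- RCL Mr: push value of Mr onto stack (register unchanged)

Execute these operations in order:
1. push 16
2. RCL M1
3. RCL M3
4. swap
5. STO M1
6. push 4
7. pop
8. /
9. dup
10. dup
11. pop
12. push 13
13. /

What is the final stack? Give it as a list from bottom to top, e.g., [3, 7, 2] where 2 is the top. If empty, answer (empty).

Answer: [0, 0]

Derivation:
After op 1 (push 16): stack=[16] mem=[0,0,0,0]
After op 2 (RCL M1): stack=[16,0] mem=[0,0,0,0]
After op 3 (RCL M3): stack=[16,0,0] mem=[0,0,0,0]
After op 4 (swap): stack=[16,0,0] mem=[0,0,0,0]
After op 5 (STO M1): stack=[16,0] mem=[0,0,0,0]
After op 6 (push 4): stack=[16,0,4] mem=[0,0,0,0]
After op 7 (pop): stack=[16,0] mem=[0,0,0,0]
After op 8 (/): stack=[0] mem=[0,0,0,0]
After op 9 (dup): stack=[0,0] mem=[0,0,0,0]
After op 10 (dup): stack=[0,0,0] mem=[0,0,0,0]
After op 11 (pop): stack=[0,0] mem=[0,0,0,0]
After op 12 (push 13): stack=[0,0,13] mem=[0,0,0,0]
After op 13 (/): stack=[0,0] mem=[0,0,0,0]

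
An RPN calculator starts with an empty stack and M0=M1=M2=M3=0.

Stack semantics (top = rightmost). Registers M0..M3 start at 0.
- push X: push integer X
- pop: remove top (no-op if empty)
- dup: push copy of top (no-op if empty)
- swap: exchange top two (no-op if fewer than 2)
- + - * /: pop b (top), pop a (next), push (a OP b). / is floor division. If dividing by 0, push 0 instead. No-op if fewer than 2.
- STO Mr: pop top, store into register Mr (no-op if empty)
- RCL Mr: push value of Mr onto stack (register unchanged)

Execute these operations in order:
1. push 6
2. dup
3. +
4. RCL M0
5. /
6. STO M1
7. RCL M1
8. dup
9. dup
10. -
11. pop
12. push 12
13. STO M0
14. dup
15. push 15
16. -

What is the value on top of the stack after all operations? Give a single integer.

After op 1 (push 6): stack=[6] mem=[0,0,0,0]
After op 2 (dup): stack=[6,6] mem=[0,0,0,0]
After op 3 (+): stack=[12] mem=[0,0,0,0]
After op 4 (RCL M0): stack=[12,0] mem=[0,0,0,0]
After op 5 (/): stack=[0] mem=[0,0,0,0]
After op 6 (STO M1): stack=[empty] mem=[0,0,0,0]
After op 7 (RCL M1): stack=[0] mem=[0,0,0,0]
After op 8 (dup): stack=[0,0] mem=[0,0,0,0]
After op 9 (dup): stack=[0,0,0] mem=[0,0,0,0]
After op 10 (-): stack=[0,0] mem=[0,0,0,0]
After op 11 (pop): stack=[0] mem=[0,0,0,0]
After op 12 (push 12): stack=[0,12] mem=[0,0,0,0]
After op 13 (STO M0): stack=[0] mem=[12,0,0,0]
After op 14 (dup): stack=[0,0] mem=[12,0,0,0]
After op 15 (push 15): stack=[0,0,15] mem=[12,0,0,0]
After op 16 (-): stack=[0,-15] mem=[12,0,0,0]

Answer: -15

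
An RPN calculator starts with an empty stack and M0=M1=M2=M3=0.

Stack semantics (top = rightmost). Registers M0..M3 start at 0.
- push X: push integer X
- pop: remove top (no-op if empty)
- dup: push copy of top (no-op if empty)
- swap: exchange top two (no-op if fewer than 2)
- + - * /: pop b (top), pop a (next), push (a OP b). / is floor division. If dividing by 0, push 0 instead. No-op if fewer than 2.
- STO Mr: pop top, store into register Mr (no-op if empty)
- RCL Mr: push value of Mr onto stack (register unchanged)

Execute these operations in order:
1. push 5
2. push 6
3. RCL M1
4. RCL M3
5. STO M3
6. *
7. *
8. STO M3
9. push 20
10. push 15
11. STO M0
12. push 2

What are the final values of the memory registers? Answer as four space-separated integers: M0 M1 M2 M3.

Answer: 15 0 0 0

Derivation:
After op 1 (push 5): stack=[5] mem=[0,0,0,0]
After op 2 (push 6): stack=[5,6] mem=[0,0,0,0]
After op 3 (RCL M1): stack=[5,6,0] mem=[0,0,0,0]
After op 4 (RCL M3): stack=[5,6,0,0] mem=[0,0,0,0]
After op 5 (STO M3): stack=[5,6,0] mem=[0,0,0,0]
After op 6 (*): stack=[5,0] mem=[0,0,0,0]
After op 7 (*): stack=[0] mem=[0,0,0,0]
After op 8 (STO M3): stack=[empty] mem=[0,0,0,0]
After op 9 (push 20): stack=[20] mem=[0,0,0,0]
After op 10 (push 15): stack=[20,15] mem=[0,0,0,0]
After op 11 (STO M0): stack=[20] mem=[15,0,0,0]
After op 12 (push 2): stack=[20,2] mem=[15,0,0,0]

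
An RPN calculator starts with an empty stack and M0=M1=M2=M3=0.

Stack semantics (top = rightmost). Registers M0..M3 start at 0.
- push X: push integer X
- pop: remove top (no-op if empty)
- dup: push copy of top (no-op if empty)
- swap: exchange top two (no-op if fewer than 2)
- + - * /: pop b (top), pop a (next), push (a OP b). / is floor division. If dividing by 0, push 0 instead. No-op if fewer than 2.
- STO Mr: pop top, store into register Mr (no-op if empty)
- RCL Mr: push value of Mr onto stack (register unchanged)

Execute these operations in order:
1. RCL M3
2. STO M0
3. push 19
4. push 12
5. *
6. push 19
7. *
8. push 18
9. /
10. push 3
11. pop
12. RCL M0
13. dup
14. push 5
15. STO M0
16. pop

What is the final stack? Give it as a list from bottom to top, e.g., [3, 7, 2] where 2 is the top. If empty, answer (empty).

Answer: [240, 0]

Derivation:
After op 1 (RCL M3): stack=[0] mem=[0,0,0,0]
After op 2 (STO M0): stack=[empty] mem=[0,0,0,0]
After op 3 (push 19): stack=[19] mem=[0,0,0,0]
After op 4 (push 12): stack=[19,12] mem=[0,0,0,0]
After op 5 (*): stack=[228] mem=[0,0,0,0]
After op 6 (push 19): stack=[228,19] mem=[0,0,0,0]
After op 7 (*): stack=[4332] mem=[0,0,0,0]
After op 8 (push 18): stack=[4332,18] mem=[0,0,0,0]
After op 9 (/): stack=[240] mem=[0,0,0,0]
After op 10 (push 3): stack=[240,3] mem=[0,0,0,0]
After op 11 (pop): stack=[240] mem=[0,0,0,0]
After op 12 (RCL M0): stack=[240,0] mem=[0,0,0,0]
After op 13 (dup): stack=[240,0,0] mem=[0,0,0,0]
After op 14 (push 5): stack=[240,0,0,5] mem=[0,0,0,0]
After op 15 (STO M0): stack=[240,0,0] mem=[5,0,0,0]
After op 16 (pop): stack=[240,0] mem=[5,0,0,0]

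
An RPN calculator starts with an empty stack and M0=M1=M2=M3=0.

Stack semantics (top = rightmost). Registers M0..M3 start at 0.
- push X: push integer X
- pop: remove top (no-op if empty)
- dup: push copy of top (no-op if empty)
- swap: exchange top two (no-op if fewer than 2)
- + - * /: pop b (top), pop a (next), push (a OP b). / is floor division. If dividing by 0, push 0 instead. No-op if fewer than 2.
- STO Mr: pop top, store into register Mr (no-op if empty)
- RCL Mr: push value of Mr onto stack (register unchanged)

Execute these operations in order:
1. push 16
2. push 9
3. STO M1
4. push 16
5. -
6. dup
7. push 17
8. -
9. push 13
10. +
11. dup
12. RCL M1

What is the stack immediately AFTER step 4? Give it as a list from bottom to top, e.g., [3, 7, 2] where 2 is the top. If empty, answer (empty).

After op 1 (push 16): stack=[16] mem=[0,0,0,0]
After op 2 (push 9): stack=[16,9] mem=[0,0,0,0]
After op 3 (STO M1): stack=[16] mem=[0,9,0,0]
After op 4 (push 16): stack=[16,16] mem=[0,9,0,0]

[16, 16]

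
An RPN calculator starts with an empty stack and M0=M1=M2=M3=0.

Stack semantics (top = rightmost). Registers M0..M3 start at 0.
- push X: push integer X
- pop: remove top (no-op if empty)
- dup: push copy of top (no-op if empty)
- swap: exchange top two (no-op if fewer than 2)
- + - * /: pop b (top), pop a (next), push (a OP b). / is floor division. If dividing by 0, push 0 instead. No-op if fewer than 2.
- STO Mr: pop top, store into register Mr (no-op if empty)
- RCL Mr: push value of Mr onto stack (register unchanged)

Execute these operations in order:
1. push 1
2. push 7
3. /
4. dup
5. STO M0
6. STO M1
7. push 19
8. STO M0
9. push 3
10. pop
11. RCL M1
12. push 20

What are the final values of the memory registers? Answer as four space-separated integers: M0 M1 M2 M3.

After op 1 (push 1): stack=[1] mem=[0,0,0,0]
After op 2 (push 7): stack=[1,7] mem=[0,0,0,0]
After op 3 (/): stack=[0] mem=[0,0,0,0]
After op 4 (dup): stack=[0,0] mem=[0,0,0,0]
After op 5 (STO M0): stack=[0] mem=[0,0,0,0]
After op 6 (STO M1): stack=[empty] mem=[0,0,0,0]
After op 7 (push 19): stack=[19] mem=[0,0,0,0]
After op 8 (STO M0): stack=[empty] mem=[19,0,0,0]
After op 9 (push 3): stack=[3] mem=[19,0,0,0]
After op 10 (pop): stack=[empty] mem=[19,0,0,0]
After op 11 (RCL M1): stack=[0] mem=[19,0,0,0]
After op 12 (push 20): stack=[0,20] mem=[19,0,0,0]

Answer: 19 0 0 0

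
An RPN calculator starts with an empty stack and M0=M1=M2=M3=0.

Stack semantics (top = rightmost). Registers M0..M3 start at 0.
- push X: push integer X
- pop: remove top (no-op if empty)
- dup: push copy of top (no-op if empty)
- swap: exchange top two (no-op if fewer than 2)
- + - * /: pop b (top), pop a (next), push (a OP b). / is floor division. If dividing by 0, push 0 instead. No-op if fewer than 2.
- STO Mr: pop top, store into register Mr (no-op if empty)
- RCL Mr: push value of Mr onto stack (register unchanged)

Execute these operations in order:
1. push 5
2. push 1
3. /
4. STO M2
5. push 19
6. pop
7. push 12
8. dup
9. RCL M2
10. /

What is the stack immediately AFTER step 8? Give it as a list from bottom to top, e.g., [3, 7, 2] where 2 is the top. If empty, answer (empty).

After op 1 (push 5): stack=[5] mem=[0,0,0,0]
After op 2 (push 1): stack=[5,1] mem=[0,0,0,0]
After op 3 (/): stack=[5] mem=[0,0,0,0]
After op 4 (STO M2): stack=[empty] mem=[0,0,5,0]
After op 5 (push 19): stack=[19] mem=[0,0,5,0]
After op 6 (pop): stack=[empty] mem=[0,0,5,0]
After op 7 (push 12): stack=[12] mem=[0,0,5,0]
After op 8 (dup): stack=[12,12] mem=[0,0,5,0]

[12, 12]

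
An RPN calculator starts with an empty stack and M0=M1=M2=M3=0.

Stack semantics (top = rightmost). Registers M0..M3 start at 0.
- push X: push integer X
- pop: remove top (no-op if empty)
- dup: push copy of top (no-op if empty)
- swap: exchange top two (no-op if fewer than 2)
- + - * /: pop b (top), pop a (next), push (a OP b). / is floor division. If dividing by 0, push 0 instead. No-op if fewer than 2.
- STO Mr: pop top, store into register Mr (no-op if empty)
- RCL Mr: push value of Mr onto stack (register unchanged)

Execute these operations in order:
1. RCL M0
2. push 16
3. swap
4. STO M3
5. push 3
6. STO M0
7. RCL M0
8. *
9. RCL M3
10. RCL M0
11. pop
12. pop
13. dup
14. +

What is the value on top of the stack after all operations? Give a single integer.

After op 1 (RCL M0): stack=[0] mem=[0,0,0,0]
After op 2 (push 16): stack=[0,16] mem=[0,0,0,0]
After op 3 (swap): stack=[16,0] mem=[0,0,0,0]
After op 4 (STO M3): stack=[16] mem=[0,0,0,0]
After op 5 (push 3): stack=[16,3] mem=[0,0,0,0]
After op 6 (STO M0): stack=[16] mem=[3,0,0,0]
After op 7 (RCL M0): stack=[16,3] mem=[3,0,0,0]
After op 8 (*): stack=[48] mem=[3,0,0,0]
After op 9 (RCL M3): stack=[48,0] mem=[3,0,0,0]
After op 10 (RCL M0): stack=[48,0,3] mem=[3,0,0,0]
After op 11 (pop): stack=[48,0] mem=[3,0,0,0]
After op 12 (pop): stack=[48] mem=[3,0,0,0]
After op 13 (dup): stack=[48,48] mem=[3,0,0,0]
After op 14 (+): stack=[96] mem=[3,0,0,0]

Answer: 96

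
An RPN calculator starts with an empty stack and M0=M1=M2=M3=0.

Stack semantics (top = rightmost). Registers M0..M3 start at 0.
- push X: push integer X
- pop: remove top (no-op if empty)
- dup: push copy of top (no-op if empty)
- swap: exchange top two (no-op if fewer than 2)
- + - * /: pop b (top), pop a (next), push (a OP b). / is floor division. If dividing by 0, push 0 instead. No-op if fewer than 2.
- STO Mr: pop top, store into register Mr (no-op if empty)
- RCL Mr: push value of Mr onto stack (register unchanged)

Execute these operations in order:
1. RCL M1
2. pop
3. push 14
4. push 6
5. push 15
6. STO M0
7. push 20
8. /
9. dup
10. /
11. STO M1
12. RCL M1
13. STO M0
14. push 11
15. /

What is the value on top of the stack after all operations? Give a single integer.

After op 1 (RCL M1): stack=[0] mem=[0,0,0,0]
After op 2 (pop): stack=[empty] mem=[0,0,0,0]
After op 3 (push 14): stack=[14] mem=[0,0,0,0]
After op 4 (push 6): stack=[14,6] mem=[0,0,0,0]
After op 5 (push 15): stack=[14,6,15] mem=[0,0,0,0]
After op 6 (STO M0): stack=[14,6] mem=[15,0,0,0]
After op 7 (push 20): stack=[14,6,20] mem=[15,0,0,0]
After op 8 (/): stack=[14,0] mem=[15,0,0,0]
After op 9 (dup): stack=[14,0,0] mem=[15,0,0,0]
After op 10 (/): stack=[14,0] mem=[15,0,0,0]
After op 11 (STO M1): stack=[14] mem=[15,0,0,0]
After op 12 (RCL M1): stack=[14,0] mem=[15,0,0,0]
After op 13 (STO M0): stack=[14] mem=[0,0,0,0]
After op 14 (push 11): stack=[14,11] mem=[0,0,0,0]
After op 15 (/): stack=[1] mem=[0,0,0,0]

Answer: 1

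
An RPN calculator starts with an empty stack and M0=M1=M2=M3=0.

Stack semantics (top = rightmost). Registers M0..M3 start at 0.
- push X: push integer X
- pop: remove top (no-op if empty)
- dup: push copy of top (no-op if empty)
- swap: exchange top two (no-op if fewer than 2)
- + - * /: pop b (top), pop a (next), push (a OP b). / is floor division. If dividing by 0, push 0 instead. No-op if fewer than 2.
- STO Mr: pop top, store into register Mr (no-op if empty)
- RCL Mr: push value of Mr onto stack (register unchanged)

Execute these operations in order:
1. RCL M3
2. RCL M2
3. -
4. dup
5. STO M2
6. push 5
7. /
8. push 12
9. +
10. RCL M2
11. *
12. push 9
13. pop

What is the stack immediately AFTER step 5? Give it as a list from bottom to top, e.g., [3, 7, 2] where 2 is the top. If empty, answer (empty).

After op 1 (RCL M3): stack=[0] mem=[0,0,0,0]
After op 2 (RCL M2): stack=[0,0] mem=[0,0,0,0]
After op 3 (-): stack=[0] mem=[0,0,0,0]
After op 4 (dup): stack=[0,0] mem=[0,0,0,0]
After op 5 (STO M2): stack=[0] mem=[0,0,0,0]

[0]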